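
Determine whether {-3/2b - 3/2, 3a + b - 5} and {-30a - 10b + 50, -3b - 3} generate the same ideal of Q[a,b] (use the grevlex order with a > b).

Equality of ideals is decidable: compute both reduced Gröbner bases (unique for the ordering) and check whether they agree.
Buchberger on the first generating set:
f_1 = -3/2b - 3/2, LT = b.
f_2 = 3a + b - 5, LT = a.

The S-polynomials (S(f_1,f_2)) all reduce to 0 modulo the current basis, so we have a Gröbner basis.
Inter-reduce: drop elements whose leading term is divisible by another's, tail-reduce, and make monic.
Reduced Gröbner basis: {a - 2, b + 1}.

Buchberger on the second generating set:
h_1 = -30a - 10b + 50, LT = a.
h_2 = -3b - 3, LT = b.

The S-polynomials (S(h_1,h_2)) all reduce to 0 modulo the current basis, so we have a Gröbner basis.
Inter-reduce: drop elements whose leading term is divisible by another's, tail-reduce, and make monic.
Reduced Gröbner basis: {a - 2, b + 1}.

These coincide, so the ideals are equal.

Yes, the ideals are equal.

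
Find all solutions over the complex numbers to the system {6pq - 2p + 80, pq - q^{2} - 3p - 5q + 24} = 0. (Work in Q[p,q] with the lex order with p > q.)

Compute a lex Gröbner basis by Buchberger's algorithm.
f_1 = 6pq - 2p + 80, LT = pq.
f_2 = pq - 3p - q^{2} - 5q + 24, LT = pq.

S(f_1,f_2): lcm = pq. S = \tfrac{8}{3}p + q^{2} + 5q - \tfrac{32}{3}.
  leading term p: no divisor's leading term divides it; move \tfrac{8}{3}p to the remainder.
  leading term q^{2}: no divisor's leading term divides it; move q^{2} to the remainder.
  leading term q: no divisor's leading term divides it; move 5q to the remainder.
  leading term 1: no divisor's leading term divides it; move -\tfrac{32}{3} to the remainder.
  remainder \tfrac{8}{3}p + q^{2} + 5q - \tfrac{32}{3} ≠ 0; add h_3 = \tfrac{8}{3}p + q^{2} + 5q - \tfrac{32}{3} to the basis.

S(f_1,h_3): lcm = pq. S = -\tfrac{1}{3}p - \tfrac{3}{8}q^{3} - \tfrac{15}{8}q^{2} + 4q + \tfrac{40}{3}.
  leading term p: subtract (-\tfrac{1}{8})·h_3 from -\tfrac{1}{3}p - \tfrac{3}{8}q^{3} - \tfrac{15}{8}q^{2} + 4q + \tfrac{40}{3} → -\tfrac{3}{8}q^{3} - \tfrac{7}{4}q^{2} + \tfrac{37}{8}q + 12
  leading term q^{3}: no divisor's leading term divides it; move -\tfrac{3}{8}q^{3} to the remainder.
  leading term q^{2}: no divisor's leading term divides it; move -\tfrac{7}{4}q^{2} to the remainder.
  leading term q: no divisor's leading term divides it; move \tfrac{37}{8}q to the remainder.
  leading term 1: no divisor's leading term divides it; move 12 to the remainder.
  remainder -\tfrac{3}{8}q^{3} - \tfrac{7}{4}q^{2} + \tfrac{37}{8}q + 12 ≠ 0; add h_4 = -\tfrac{3}{8}q^{3} - \tfrac{7}{4}q^{2} + \tfrac{37}{8}q + 12 to the basis.

The other S-polynomials (S(f_2,h_3), S(f_1,h_4), S(f_2,h_4), S(h_3,h_4)) all reduce to 0 modulo the current basis, so we have a Gröbner basis.
Inter-reduce: drop elements whose leading term is divisible by another's, tail-reduce, and make monic.
Reduced Gröbner basis: {p + \tfrac{3}{8}q^{2} + \tfrac{15}{8}q - 4, q^{3} + \tfrac{14}{3}q^{2} - \tfrac{37}{3}q - 32}.

A lex Gröbner basis eliminates variables successively. Here q^{3} + \tfrac{14}{3}q^{2} - \tfrac{37}{3}q - 32 depends only on q, with roots {3, -23/6 - sqrt(145)/6, -23/6 + sqrt(145)/6}; lifting each root through the earlier basis elements recovers the full solutions.
  q = 3: the earlier basis element becomes p + 5 = 0, giving p = -5 — point (-5, 3).
  q = -23/6 - sqrt(145)/6: the earlier basis element becomes p - 25/6 + sqrt(145)/6 = 0, giving p = 25/6 - sqrt(145)/6 — point (25/6 - sqrt(145)/6, -23/6 - sqrt(145)/6).
  q = -23/6 + sqrt(145)/6: the earlier basis element becomes p - 25/6 - sqrt(145)/6 = 0, giving p = sqrt(145)/6 + 25/6 — point (sqrt(145)/6 + 25/6, -23/6 + sqrt(145)/6).
Each listed point satisfies every original equation (direct substitution).

{(-5, 3), (25/6 - sqrt(145)/6, -23/6 - sqrt(145)/6), (sqrt(145)/6 + 25/6, -23/6 + sqrt(145)/6)}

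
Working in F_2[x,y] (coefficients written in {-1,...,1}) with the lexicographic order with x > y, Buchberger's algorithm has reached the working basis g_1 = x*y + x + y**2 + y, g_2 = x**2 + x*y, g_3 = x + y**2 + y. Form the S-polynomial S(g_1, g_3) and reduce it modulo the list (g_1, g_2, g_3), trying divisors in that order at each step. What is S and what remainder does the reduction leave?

lcm(LM(g_1), LM(g_3)) = x*y.
S = (lcm/LT(g_1))·g_1 − (lcm/LT(g_3))·g_3 = x + y**3 + y.
Reduce S modulo (g_1, g_2, g_3) in that order:
  leading term x: subtract (1)·g_3 from x + y**3 + y → y**3 + y**2
  leading term y**3: no divisor's leading term divides it; move y**3 to the remainder.
  leading term y**2: no divisor's leading term divides it; move y**2 to the remainder.
The remainder y**3 + y**2 is nonzero, so it would be added as the next basis element.

S(g_1, g_3) = x + y**3 + y; remainder on division = y**3 + y**2.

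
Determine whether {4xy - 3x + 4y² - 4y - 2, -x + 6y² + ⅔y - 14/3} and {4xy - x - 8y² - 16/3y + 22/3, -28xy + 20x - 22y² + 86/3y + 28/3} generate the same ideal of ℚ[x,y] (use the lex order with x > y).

Equality of ideals is decidable: compute both reduced Gröbner bases (unique for the ordering) and check whether they agree.
Buchberger on the first generating set:
f_1 = 4xy - 3x + 4y² - 4y - 2, LT = xy.
f_2 = -x + 6y² + ⅔y - 14/3, LT = x.

S(f_1,f_2): lcm = xy. S = -¾x + 6y³ + 5/3y² - 17/3y - ½.
  reduce S modulo (f_1, f_2):
  remainder 6y³ - 17/6y² - 37/6y + 3 ≠ 0; add g_3 = 6y³ - 17/6y² - 37/6y + 3 to the basis.

The other S-polynomials (S(f_1,g_3), S(f_2,g_3)) all reduce to 0 modulo the current basis, so we have a Gröbner basis.
Inter-reduce: drop elements whose leading term is divisible by another's, tail-reduce, and make monic.
Reduced Gröbner basis: {x - 6y² - ⅔y + 14/3, y³ - 17/36y² - 37/36y + ½}.

Buchberger on the second generating set:
h_1 = 4xy - x - 8y² - 16/3y + 22/3, LT = xy.
h_2 = -28xy + 20x - 22y² + 86/3y + 28/3, LT = xy.

S(h_1,h_2): lcm = xy. S = 13/28x - 39/14y² - 13/42y + 13/6.
  reduce S modulo (h_1, h_2):
  remainder 13/28x - 39/14y² - 13/42y + 13/6 ≠ 0; add k_3 = 13/28x - 39/14y² - 13/42y + 13/6 to the basis.

S(h_1,k_3): lcm = xy. S = -¼x + 6y³ - 4/3y² - 6y + 11/6.
  reduce S modulo (h_1, h_2, k_3):
  remainder 6y³ - 17/6y² - 37/6y + 3 ≠ 0; add k_4 = 6y³ - 17/6y² - 37/6y + 3 to the basis.

The other S-polynomials (S(h_2,k_3), S(h_1,k_4), S(h_2,k_4), S(k_3,k_4)) all reduce to 0 modulo the current basis, so we have a Gröbner basis.
Inter-reduce: drop elements whose leading term is divisible by another's, tail-reduce, and make monic.
Reduced Gröbner basis: {x - 6y² - ⅔y + 14/3, y³ - 17/36y² - 37/36y + ½}.

Same reduced basis, so the two generating sets span the same ideal.

Yes, the ideals are equal.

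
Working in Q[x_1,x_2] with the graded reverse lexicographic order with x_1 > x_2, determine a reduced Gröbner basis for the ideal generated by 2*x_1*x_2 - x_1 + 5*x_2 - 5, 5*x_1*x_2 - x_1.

f_1 = 2*x_1*x_2 - x_1 + 5*x_2 - 5, LT = x_1*x_2.
f_2 = 5*x_1*x_2 - x_1, LT = x_1*x_2.

S(f_1,f_2): lcm = x_1*x_2. S = -3/10*x_1 + 5/2*x_2 - 5/2.
  leading term x_1: no divisor's leading term divides it; move -3/10*x_1 to the remainder.
  leading term x_2: no divisor's leading term divides it; move 5/2*x_2 to the remainder.
  leading term 1: no divisor's leading term divides it; move -5/2 to the remainder.
  remainder -3/10*x_1 + 5/2*x_2 - 5/2 ≠ 0; add g_3 = -3/10*x_1 + 5/2*x_2 - 5/2 to the basis.

S(f_1,g_3): lcm = x_1*x_2. S = 25/3*x_2**2 - 1/2*x_1 - 35/6*x_2 - 5/2.
  leading term x_2**2: no divisor's leading term divides it; move 25/3*x_2**2 to the remainder.
  leading term x_1: subtract (5/3)·g_3 from -1/2*x_1 - 35/6*x_2 - 5/2 → -10*x_2 + 5/3
  leading term x_2: no divisor's leading term divides it; move -10*x_2 to the remainder.
  leading term 1: no divisor's leading term divides it; move 5/3 to the remainder.
  remainder 25/3*x_2**2 - 10*x_2 + 5/3 ≠ 0; add g_4 = 25/3*x_2**2 - 10*x_2 + 5/3 to the basis.

The other S-polynomials (S(f_2,g_3), S(f_1,g_4), S(f_2,g_4), S(g_3,g_4)) all reduce to 0 modulo the current basis, so we have a Gröbner basis.
Inter-reduce: drop elements whose leading term is divisible by another's, tail-reduce, and make monic.

G = {x_2**2 - 6/5*x_2 + 1/5, x_1 - 25/3*x_2 + 25/3}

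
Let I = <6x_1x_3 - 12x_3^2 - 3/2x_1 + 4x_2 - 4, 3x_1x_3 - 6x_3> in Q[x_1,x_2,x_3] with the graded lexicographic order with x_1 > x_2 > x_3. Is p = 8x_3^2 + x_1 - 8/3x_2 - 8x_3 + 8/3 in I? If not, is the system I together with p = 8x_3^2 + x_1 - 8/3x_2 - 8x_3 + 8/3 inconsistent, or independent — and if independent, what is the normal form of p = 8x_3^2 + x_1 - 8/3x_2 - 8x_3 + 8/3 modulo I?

First compute the reduced Gröbner basis of I by Buchberger's algorithm.
f_1 = 6x_1x_3 - 12x_3^2 - 3/2x_1 + 4x_2 - 4, LT = x_1x_3.
f_2 = 3x_1x_3 - 6x_3, LT = x_1x_3.

S(f_1,f_2): lcm = x_1x_3. S = -2x_3^2 - 1/4x_1 + 2/3x_2 + 2x_3 - 2/3.
  leading term x_3^2: no divisor's leading term divides it; move -2x_3^2 to the remainder.
  leading term x_1: no divisor's leading term divides it; move -1/4x_1 to the remainder.
  leading term x_2: no divisor's leading term divides it; move 2/3x_2 to the remainder.
  leading term x_3: no divisor's leading term divides it; move 2x_3 to the remainder.
  leading term 1: no divisor's leading term divides it; move -2/3 to the remainder.
  remainder -2x_3^2 - 1/4x_1 + 2/3x_2 + 2x_3 - 2/3 ≠ 0; add h_3 = -2x_3^2 - 1/4x_1 + 2/3x_2 + 2x_3 - 2/3 to the basis.

S(f_1,h_3): lcm = x_1x_3^2. S = -2x_3^3 - 1/8x_1^2 + 1/3x_1x_2 + 3/4x_1x_3 + 2/3x_2x_3 - 1/3x_1 - 2/3x_3.
  leading term x_3^3: subtract (x_3)·h_3 from -2x_3^3 - 1/8x_1^2 + 1/3x_1x_2 + 3/4x_1x_3 + 2/3x_2x_3 - 1/3x_1 - 2/3x_3 → -1/8x_1^2 + 1/3x_1x_2 + x_1x_3 - 2x_3^2 - 1/3x_1
  leading term x_1^2: no divisor's leading term divides it; move -1/8x_1^2 to the remainder.
  leading term x_1x_2: no divisor's leading term divides it; move 1/3x_1x_2 to the remainder.
  leading term x_1x_3: subtract (1/6)·f_1 from x_1x_3 - 2x_3^2 - 1/3x_1 → -1/12x_1 - 2/3x_2 + 2/3
  leading term x_1: no divisor's leading term divides it; move -1/12x_1 to the remainder.
  leading term x_2: no divisor's leading term divides it; move -2/3x_2 to the remainder.
  leading term 1: no divisor's leading term divides it; move 2/3 to the remainder.
  remainder -1/8x_1^2 + 1/3x_1x_2 - 1/12x_1 - 2/3x_2 + 2/3 ≠ 0; add h_4 = -1/8x_1^2 + 1/3x_1x_2 - 1/12x_1 - 2/3x_2 + 2/3 to the basis.

The other S-polynomials (S(f_2,h_3), S(f_1,h_4), S(f_2,h_4), S(h_3,h_4)) all reduce to 0 modulo the current basis, so we have a Gröbner basis.
Inter-reduce: drop elements whose leading term is divisible by another's, tail-reduce, and make monic.
Reduced Gröbner basis: {x_1^2 - 8/3x_1x_2 + 2/3x_1 + 16/3x_2 - 16/3, x_1x_3 - 2x_3, x_3^2 + 1/8x_1 - 1/3x_2 - x_3 + 1/3}.
Label its elements g_1 = x_1^2 - 8/3x_1x_2 + 2/3x_1 + 16/3x_2 - 16/3, g_2 = x_1x_3 - 2x_3, g_3 = x_3^2 + 1/8x_1 - 1/3x_2 - x_3 + 1/3.

Reduce p = 8x_3^2 + x_1 - 8/3x_2 - 8x_3 + 8/3 modulo G:
  leading term x_3^2: subtract (8)·g_3 from 8x_3^2 + x_1 - 8/3x_2 - 8x_3 + 8/3 → 0
  normal form = 0.
Since the normal form is 0, p ∈ I.

8x_3^2 + x_1 - 8/3x_2 - 8x_3 + 8/3 lies in I (it reduces to 0).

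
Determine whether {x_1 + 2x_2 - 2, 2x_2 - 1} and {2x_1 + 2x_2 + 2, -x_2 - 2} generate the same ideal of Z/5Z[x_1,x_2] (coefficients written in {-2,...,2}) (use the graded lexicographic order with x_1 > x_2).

Equality of ideals is decidable: compute both reduced Gröbner bases (unique for the ordering) and check whether they agree.
Buchberger on the first generating set:
f_1 = x_1 + 2x_2 - 2, LT = x_1.
f_2 = 2x_2 - 1, LT = x_2.

The S-polynomials (S(f_1,f_2)) all reduce to 0 modulo the current basis, so we have a Gröbner basis.
Inter-reduce: drop elements whose leading term is divisible by another's, tail-reduce, and make monic.
Reduced Gröbner basis: {x_1 - 1, x_2 + 2}.

Buchberger on the second generating set:
h_1 = 2x_1 + 2x_2 + 2, LT = x_1.
h_2 = -x_2 - 2, LT = x_2.

The S-polynomials (S(h_1,h_2)) all reduce to 0 modulo the current basis, so we have a Gröbner basis.
Inter-reduce: drop elements whose leading term is divisible by another's, tail-reduce, and make monic.
Reduced Gröbner basis: {x_1 - 1, x_2 + 2}.

The two bases agree; hence the ideals are identical.
The choice of monomial ordering does not affect the verdict — as long as both bases are computed under the same ordering, their equality decides ideal equality.

Yes, the ideals are equal.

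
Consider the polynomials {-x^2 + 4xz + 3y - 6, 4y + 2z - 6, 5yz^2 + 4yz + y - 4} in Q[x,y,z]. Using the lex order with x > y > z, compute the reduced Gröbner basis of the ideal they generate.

f_1 = -x^2 + 4xz + 3y - 6, LT = x^2.
f_2 = 4y + 2z - 6, LT = y.
f_3 = 5yz^2 + 4yz + y - 4, LT = yz^2.

S(f_2,f_3): lcm = yz^2. S = -4/5yz - 1/5y + 1/2z^3 - 3/2z^2 + 4/5.
  reduce S modulo (f_1, f_2, f_3):
  remainder 1/2z^3 - 11/10z^2 - 11/10z + 1/2 ≠ 0; add g_4 = 1/2z^3 - 11/10z^2 - 11/10z + 1/2 to the basis.

The other S-polynomials (S(f_1,f_2), S(f_1,f_3), S(f_1,g_4), S(f_2,g_4), S(f_3,g_4)) all reduce to 0 modulo the current basis, so we have a Gröbner basis.
Inter-reduce: drop elements whose leading term is divisible by another's, tail-reduce, and make monic.

G = {x^2 - 4xz + 3/2z + 3/2, y + 1/2z - 3/2, z^3 - 11/5z^2 - 11/5z + 1}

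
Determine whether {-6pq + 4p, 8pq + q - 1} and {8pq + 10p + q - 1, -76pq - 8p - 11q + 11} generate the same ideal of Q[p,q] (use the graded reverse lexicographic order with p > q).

For a fixed monomial order, each ideal has a unique reduced Gröbner basis; comparing bases decides equality.
Buchberger on the first generating set:
f_1 = -6pq + 4p, LT = pq.
f_2 = 8pq + q - 1, LT = pq.

S(f_1,f_2): lcm = pq. S = -2/3p - 1/8q + 1/8.
  leading term p: no divisor's leading term divides it; move -2/3p to the remainder.
  leading term q: no divisor's leading term divides it; move -1/8q to the remainder.
  leading term 1: no divisor's leading term divides it; move 1/8 to the remainder.
  remainder -2/3p - 1/8q + 1/8 ≠ 0; add g_3 = -2/3p - 1/8q + 1/8 to the basis.

S(f_1,g_3): lcm = pq. S = -3/16q^2 - 2/3p + 3/16q.
  leading term q^2: no divisor's leading term divides it; move -3/16q^2 to the remainder.
  leading term p: subtract (1)·g_3 from -2/3p + 3/16q → 5/16q - 1/8
  leading term q: no divisor's leading term divides it; move 5/16q to the remainder.
  leading term 1: no divisor's leading term divides it; move -1/8 to the remainder.
  remainder -3/16q^2 + 5/16q - 1/8 ≠ 0; add g_4 = -3/16q^2 + 5/16q - 1/8 to the basis.

S(f_2,g_3): lcm = pq. S = -3/16q^2 + 5/16q - 1/8.
  leading term q^2: subtract (1)·g_4 from -3/16q^2 + 5/16q - 1/8 → 0
  remainder 0.

S(f_1,g_4): lcm = pq^2. S = pq - 2/3p.
  leading term pq: subtract (-1/6)·f_1 from pq - 2/3p → 0
  remainder 0.

S(f_2,g_4): lcm = pq^2. S = 5/3pq + 1/8q^2 - 2/3p - 1/8q.
  leading term pq: subtract (-5/18)·f_1 from 5/3pq + 1/8q^2 - 2/3p - 1/8q → 1/8q^2 + 4/9p - 1/8q
  leading term q^2: subtract (-2/3)·g_4 from 1/8q^2 + 4/9p - 1/8q → 4/9p + 1/12q - 1/12
  leading term p: subtract (-2/3)·g_3 from 4/9p + 1/12q - 1/12 → 0
  remainder 0.

S(g_3,g_4): leading monomials are coprime, so the S-polynomial reduces to 0 (Buchberger's first criterion).
Every S-polynomial of the final basis reduces to 0, so we have a Gröbner basis.
Inter-reduce: drop elements whose leading term is divisible by another's, tail-reduce, and make monic.
Reduced Gröbner basis: {q^2 - 5/3q + 2/3, p + 3/16q - 3/16}.

Buchberger on the second generating set:
h_1 = 8pq + 10p + q - 1, LT = pq.
h_2 = -76pq - 8p - 11q + 11, LT = pq.

S(h_1,h_2): lcm = pq. S = 87/76p - 3/152q + 3/152.
  leading term p: no divisor's leading term divides it; move 87/76p to the remainder.
  leading term q: no divisor's leading term divides it; move -3/152q to the remainder.
  leading term 1: no divisor's leading term divides it; move 3/152 to the remainder.
  remainder 87/76p - 3/152q + 3/152 ≠ 0; add k_3 = 87/76p - 3/152q + 3/152 to the basis.

S(h_1,k_3): lcm = pq. S = 1/58q^2 + 5/4p + 25/232q - 1/8.
  leading term q^2: no divisor's leading term divides it; move 1/58q^2 to the remainder.
  leading term p: subtract (95/87)·k_3 from 5/4p + 25/232q - 1/8 → 15/116q - 17/116
  leading term q: no divisor's leading term divides it; move 15/116q to the remainder.
  leading term 1: no divisor's leading term divides it; move -17/116 to the remainder.
  remainder 1/58q^2 + 15/116q - 17/116 ≠ 0; add k_4 = 1/58q^2 + 15/116q - 17/116 to the basis.

S(h_2,k_3): lcm = pq. S = 1/58q^2 + 2/19p + 281/2204q - 11/76.
  leading term q^2: subtract (1)·k_4 from 1/58q^2 + 2/19p + 281/2204q - 11/76 → 2/19p - 1/551q + 1/551
  leading term p: subtract (8/87)·k_3 from 2/19p - 1/551q + 1/551 → 0
  remainder 0.

S(h_1,k_4): lcm = pq^2. S = -25/4pq + 1/8q^2 + 17/2p - 1/8q.
  leading term pq: subtract (-25/32)·h_1 from -25/4pq + 1/8q^2 + 17/2p - 1/8q → 1/8q^2 + 261/16p + 21/32q - 25/32
  leading term q^2: subtract (29/4)·k_4 from 1/8q^2 + 261/16p + 21/32q - 25/32 → 261/16p - 9/32q + 9/32
  leading term p: subtract (57/4)·k_3 from 261/16p - 9/32q + 9/32 → 0
  remainder 0.

S(h_2,k_4): lcm = pq^2. S = -281/38pq + 11/76q^2 + 17/2p - 11/76q.
  leading term pq: subtract (-281/304)·h_1 from -281/38pq + 11/76q^2 + 17/2p - 11/76q → 11/76q^2 + 2697/152p + 237/304q - 281/304
  leading term q^2: subtract (319/38)·k_4 from 11/76q^2 + 2697/152p + 237/304q - 281/304 → 2697/152p - 93/304q + 93/304
  leading term p: subtract (31/2)·k_3 from 2697/152p - 93/304q + 93/304 → 0
  remainder 0.

S(k_3,k_4): leading monomials are coprime, so the S-polynomial reduces to 0 (Buchberger's first criterion).
Every S-polynomial of the final basis reduces to 0, so we have a Gröbner basis.
Inter-reduce: drop elements whose leading term is divisible by another's, tail-reduce, and make monic.
Reduced Gröbner basis: {q^2 + 15/2q - 17/2, p - 1/58q + 1/58}.

These differ, so the ideals are not equal.

No, the ideals differ.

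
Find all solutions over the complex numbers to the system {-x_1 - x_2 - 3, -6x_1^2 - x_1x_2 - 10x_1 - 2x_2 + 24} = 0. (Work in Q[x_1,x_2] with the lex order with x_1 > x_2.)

Compute a lex Gröbner basis by Buchberger's algorithm.
f_1 = -x_1 - x_2 - 3, LT = x_1.
f_2 = -6x_1^2 - x_1x_2 - 10x_1 - 2x_2 + 24, LT = x_1^2.

S(f_1,f_2): lcm = x_1^2. S = 5/6x_1x_2 + 4/3x_1 - 1/3x_2 + 4.
  leading term x_1x_2: subtract (-5/6x_2)·f_1 from 5/6x_1x_2 + 4/3x_1 - 1/3x_2 + 4 → 4/3x_1 - 5/6x_2^2 - 17/6x_2 + 4
  leading term x_1: subtract (-4/3)·f_1 from 4/3x_1 - 5/6x_2^2 - 17/6x_2 + 4 → -5/6x_2^2 - 25/6x_2
  leading term x_2^2: no divisor's leading term divides it; move -5/6x_2^2 to the remainder.
  leading term x_2: no divisor's leading term divides it; move -25/6x_2 to the remainder.
  remainder -5/6x_2^2 - 25/6x_2 ≠ 0; add h_3 = -5/6x_2^2 - 25/6x_2 to the basis.

The other S-polynomials (S(f_1,h_3), S(f_2,h_3)) all reduce to 0 modulo the current basis, so we have a Gröbner basis.
Inter-reduce: drop elements whose leading term is divisible by another's, tail-reduce, and make monic.
Reduced Gröbner basis: {x_1 + x_2 + 3, x_2^2 + 5x_2}.

The lex basis is triangular: the last element involves only x_2. Solving x_2^2 + 5x_2 = 0 gives x_2 ∈ {-5, 0}; substituting each value into the earlier elements determines the remaining variables.
  x_2 = -5: the earlier basis element becomes x_1 - 2 = 0, giving x_1 = 2 — point (2, -5).
  x_2 = 0: the earlier basis element becomes x_1 + 3 = 0, giving x_1 = -3 — point (-3, 0).
Each listed point satisfies every original equation (direct substitution).

{(2, -5), (-3, 0)}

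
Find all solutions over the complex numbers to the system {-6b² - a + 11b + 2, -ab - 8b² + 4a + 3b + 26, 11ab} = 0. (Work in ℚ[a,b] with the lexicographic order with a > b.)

{(0, 2)}

Compute a lex Gröbner basis by Buchberger's algorithm.
f_1 = -a - 6b² + 11b + 2, LT = a.
f_2 = -ab + 4a - 8b² + 3b + 26, LT = ab.
f_3 = 11ab, LT = ab.

S(f_1,f_2): lcm = ab. S = 4a + 6b³ - 19b² + b + 26.
  reduce S modulo (f_1, f_2, f_3):
  remainder 6b³ - 43b² + 45b + 34 ≠ 0; add h_4 = 6b³ - 43b² + 45b + 34 to the basis.

S(f_1,f_3): lcm = ab. S = 6b³ - 11b² - 2b.
  reduce S modulo (f_1, f_2, f_3, h_4):
  remainder 32b² - 47b - 34 ≠ 0; add h_5 = 32b² - 47b - 34 to the basis.

S(f_3,h_4): lcm = ab³. S = 43/6ab² - 15/2ab - 17/3a.
  reduce S modulo (f_1, f_2, f_3, h_4, h_5):
  remainder 18445/576b - 18445/288 ≠ 0; add h_6 = 18445/576b - 18445/288 to the basis.

The other S-polynomials (S(f_2,f_3), S(f_1,h_4), S(f_2,h_4), S(f_1,h_5), S(f_2,h_5), S(f_3,h_5), S(h_4,h_5), S(f_1,h_6), S(f_2,h_6), S(f_3,h_6), S(h_4,h_6), S(h_5,h_6)) all reduce to 0 modulo the current basis, so we have a Gröbner basis.
Inter-reduce: drop elements whose leading term is divisible by another's, tail-reduce, and make monic.
Reduced Gröbner basis: {a, b - 2}.

A lex Gröbner basis eliminates variables successively. Here b - 2 depends only on b, with roots {2}; lifting each root through the earlier basis elements recovers the full solutions.
  b = 2: the earlier basis element becomes a = 0, giving a = 0 — point (0, 2).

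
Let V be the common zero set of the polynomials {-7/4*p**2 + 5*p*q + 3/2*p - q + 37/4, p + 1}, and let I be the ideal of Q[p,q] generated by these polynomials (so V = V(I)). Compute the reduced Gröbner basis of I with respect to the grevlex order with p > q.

G = {p + 1, q - 1}

f_1 = -7/4*p**2 + 5*p*q + 3/2*p - q + 37/4, LT = p**2.
f_2 = p + 1, LT = p.

S(f_1,f_2): lcm = p**2. S = -20/7*p*q - 13/7*p + 4/7*q - 37/7.
  leading term p*q: subtract (-20/7*q)·f_2 from -20/7*p*q - 13/7*p + 4/7*q - 37/7 → -13/7*p + 24/7*q - 37/7
  leading term p: subtract (-13/7)·f_2 from -13/7*p + 24/7*q - 37/7 → 24/7*q - 24/7
  leading term q: no divisor's leading term divides it; move 24/7*q to the remainder.
  leading term 1: no divisor's leading term divides it; move -24/7 to the remainder.
  remainder 24/7*q - 24/7 ≠ 0; add g_3 = 24/7*q - 24/7 to the basis.

S(f_1,g_3): leading monomials are coprime, so the S-polynomial reduces to 0 (Buchberger's first criterion).
S(f_2,g_3): leading monomials are coprime, so the S-polynomial reduces to 0 (Buchberger's first criterion).
Every S-polynomial of the final basis reduces to 0, so we have a Gröbner basis.
Inter-reduce: drop elements whose leading term is divisible by another's, tail-reduce, and make monic.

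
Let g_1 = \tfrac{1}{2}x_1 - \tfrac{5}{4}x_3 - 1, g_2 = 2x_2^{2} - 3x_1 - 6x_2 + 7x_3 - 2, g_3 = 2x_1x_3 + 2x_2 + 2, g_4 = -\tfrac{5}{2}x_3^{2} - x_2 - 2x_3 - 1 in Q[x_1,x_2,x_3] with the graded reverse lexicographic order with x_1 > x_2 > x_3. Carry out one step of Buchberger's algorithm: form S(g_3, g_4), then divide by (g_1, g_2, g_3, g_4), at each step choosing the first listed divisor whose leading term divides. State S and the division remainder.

lcm(LM(g_3), LM(g_4)) = x_1x_3^{2}.
S = (lcm/LT(g_3))·g_3 − (lcm/LT(g_4))·g_4 = -\tfrac{2}{5}x_1x_2 - \tfrac{4}{5}x_1x_3 + x_2x_3 - \tfrac{2}{5}x_1 + x_3.
Reduce S modulo (g_1, g_2, g_3, g_4) in that order:
  leading term x_1x_2: subtract (-\tfrac{4}{5}x_2)·g_1 from -\tfrac{2}{5}x_1x_2 - \tfrac{4}{5}x_1x_3 + x_2x_3 - \tfrac{2}{5}x_1 + x_3 → -\tfrac{4}{5}x_1x_3 - \tfrac{2}{5}x_1 - \tfrac{4}{5}x_2 + x_3
  leading term x_1x_3: subtract (-\tfrac{8}{5}x_3)·g_1 from -\tfrac{4}{5}x_1x_3 - \tfrac{2}{5}x_1 - \tfrac{4}{5}x_2 + x_3 → -2x_3^{2} - \tfrac{2}{5}x_1 - \tfrac{4}{5}x_2 - \tfrac{3}{5}x_3
  leading term x_3^{2}: subtract (\tfrac{4}{5})·g_4 from -2x_3^{2} - \tfrac{2}{5}x_1 - \tfrac{4}{5}x_2 - \tfrac{3}{5}x_3 → -\tfrac{2}{5}x_1 + x_3 + \tfrac{4}{5}
  leading term x_1: subtract (-\tfrac{4}{5})·g_1 from -\tfrac{2}{5}x_1 + x_3 + \tfrac{4}{5} → 0
The remainder is 0, so this S-polynomial contributes no new basis element.
This is the inner loop of Buchberger's algorithm — each nonzero remainder becomes a new basis element.

S(g_3, g_4) = -\tfrac{2}{5}x_1x_2 - \tfrac{4}{5}x_1x_3 + x_2x_3 - \tfrac{2}{5}x_1 + x_3; remainder on division = 0.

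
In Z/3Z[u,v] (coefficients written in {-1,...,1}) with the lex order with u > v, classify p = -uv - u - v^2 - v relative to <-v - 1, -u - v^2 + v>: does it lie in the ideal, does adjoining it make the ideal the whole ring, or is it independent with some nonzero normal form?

First compute the reduced Gröbner basis of I by Buchberger's algorithm.
f_1 = -v - 1, LT = v.
f_2 = -u - v^2 + v, LT = u.

The S-polynomials (S(f_1,f_2)) all reduce to 0 modulo the current basis, so we have a Gröbner basis.
Inter-reduce: drop elements whose leading term is divisible by another's, tail-reduce, and make monic.
Reduced Gröbner basis: {u - 1, v + 1}.
Label its elements g_1 = u - 1, g_2 = v + 1.

Reduce p = -uv - u - v^2 - v modulo G:
  leading term uv: subtract (-v)·g_1 from -uv - u - v^2 - v → -u - v^2 + v
  leading term u: subtract (-1)·g_1 from -u - v^2 + v → -v^2 + v - 1
  leading term v^2: subtract (-v)·g_2 from -v^2 + v - 1 → -v - 1
  leading term v: subtract (-1)·g_2 from -v - 1 → 0
  normal form = 0.
Since the normal form is 0, p ∈ I.

-uv - u - v^2 - v lies in I (it reduces to 0).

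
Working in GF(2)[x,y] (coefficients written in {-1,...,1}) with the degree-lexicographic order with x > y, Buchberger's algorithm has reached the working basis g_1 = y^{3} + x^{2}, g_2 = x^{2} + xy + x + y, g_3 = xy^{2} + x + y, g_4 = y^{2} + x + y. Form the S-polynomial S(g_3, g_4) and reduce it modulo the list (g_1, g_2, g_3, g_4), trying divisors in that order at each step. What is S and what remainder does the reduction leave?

lcm(LM(g_3), LM(g_4)) = xy^{2}.
S = (lcm/LT(g_3))·g_3 − (lcm/LT(g_4))·g_4 = x^{2} + xy + x + y.
Reduce S modulo (g_1, g_2, g_3, g_4) in that order:
  leading term x^{2}: subtract (1)·g_2 from x^{2} + xy + x + y → 0
The remainder is 0, so this S-polynomial contributes no new basis element.

S(g_3, g_4) = x^{2} + xy + x + y; remainder on division = 0.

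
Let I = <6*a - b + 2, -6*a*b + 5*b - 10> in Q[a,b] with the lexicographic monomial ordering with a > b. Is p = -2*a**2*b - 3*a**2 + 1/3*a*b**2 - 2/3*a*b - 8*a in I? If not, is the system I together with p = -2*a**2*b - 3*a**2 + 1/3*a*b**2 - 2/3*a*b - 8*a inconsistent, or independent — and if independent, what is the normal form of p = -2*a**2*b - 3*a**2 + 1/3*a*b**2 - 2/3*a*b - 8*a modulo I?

First compute the reduced Gröbner basis of I by Buchberger's algorithm.
f_1 = 6*a - b + 2, LT = a.
f_2 = -6*a*b + 5*b - 10, LT = a*b.

S(f_1,f_2): lcm = a*b. S = -1/6*b**2 + 7/6*b - 5/3.
  reduce S modulo (f_1, f_2):
  remainder -1/6*b**2 + 7/6*b - 5/3 ≠ 0; add h_3 = -1/6*b**2 + 7/6*b - 5/3 to the basis.

The other S-polynomials (S(f_1,h_3), S(f_2,h_3)) all reduce to 0 modulo the current basis, so we have a Gröbner basis.
Inter-reduce: drop elements whose leading term is divisible by another's, tail-reduce, and make monic.
Reduced Gröbner basis: {a - 1/6*b + 1/3, b**2 - 7*b + 10}.
Label its elements g_1 = a - 1/6*b + 1/3, g_2 = b**2 - 7*b + 10.

Reduce p = -2*a**2*b - 3*a**2 + 1/3*a*b**2 - 2/3*a*b - 8*a modulo G:
  leading term a**2*b: subtract (-2*a*b)·g_1 from -2*a**2*b - 3*a**2 + 1/3*a*b**2 - 2/3*a*b - 8*a → -3*a**2 - 8*a
  leading term a**2: subtract (-3*a)·g_1 from -3*a**2 - 8*a → -1/2*a*b - 7*a
  leading term a*b: subtract (-1/2*b)·g_1 from -1/2*a*b - 7*a → -7*a - 1/12*b**2 + 1/6*b
  leading term a: subtract (-7)·g_1 from -7*a - 1/12*b**2 + 1/6*b → -1/12*b**2 - b + 7/3
  leading term b**2: subtract (-1/12)·g_2 from -1/12*b**2 - b + 7/3 → -19/12*b + 19/6
  leading term b: no divisor's leading term divides it; move -19/12*b to the remainder.
  leading term 1: no divisor's leading term divides it; move 19/6 to the remainder.
  normal form = -19/12*b + 19/6.
The normal form is nonzero, so p ∉ I. Since p minus its normal form lies in I, I + (p) = I + (r) where r = -19/12*b + 19/6; decide whether this ideal is the whole ring.
Run Buchberger on G together with r (pairs among the g_i already reduce to 0 since G is a Gröbner basis):
g_1 = a - 1/6*b + 1/3, LT = a.
g_2 = b**2 - 7*b + 10, LT = b**2.
r = -19/12*b + 19/6, LT = b.

The S-polynomials (S(g_1,g_2), S(g_1,r), S(g_2,r)) all reduce to 0 modulo the current basis, so we have a Gröbner basis.
Inter-reduce: drop elements whose leading term is divisible by another's, tail-reduce, and make monic.
Reduced Gröbner basis: {a, b - 2}.
The reduced Gröbner basis of I + (p) is {a, b - 2} ≠ {1}, a proper ideal, so the enlarged system stays consistent: p is independent of I, with normal form -19/12*b + 19/6.

-2*a**2*b - 3*a**2 + 1/3*a*b**2 - 2/3*a*b - 8*a is independent of I; its normal form modulo I is -19/12*b + 19/6.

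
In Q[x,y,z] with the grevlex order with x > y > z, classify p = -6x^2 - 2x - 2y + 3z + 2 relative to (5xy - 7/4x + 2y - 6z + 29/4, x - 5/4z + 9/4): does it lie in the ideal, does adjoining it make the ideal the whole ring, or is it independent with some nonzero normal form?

First compute the reduced Gröbner basis of I by Buchberger's algorithm.
f_1 = 5xy - 7/4x + 2y - 6z + 29/4, LT = xy.
f_2 = x - 5/4z + 9/4, LT = x.

S(f_1,f_2): lcm = xy. S = 5/4yz - 7/20x - 37/20y - 6/5z + 29/20.
  reduce S modulo (f_1, f_2):
  remainder 5/4yz - 37/20y - 131/80z + 179/80 ≠ 0; add h_3 = 5/4yz - 37/20y - 131/80z + 179/80 to the basis.

The other S-polynomials (S(f_1,h_3), S(f_2,h_3)) all reduce to 0 modulo the current basis, so we have a Gröbner basis.
Inter-reduce: drop elements whose leading term is divisible by another's, tail-reduce, and make monic.
Reduced Gröbner basis: {yz - 37/25y - 131/100z + 179/100, x - 5/4z + 9/4}.
Label its elements g_1 = yz - 37/25y - 131/100z + 179/100, g_2 = x - 5/4z + 9/4.

Reduce p = -6x^2 - 2x - 2y + 3z + 2 modulo G:
  leading term x^2: subtract (-6x)·g_2 from -6x^2 - 2x - 2y + 3z + 2 → -15/2xz + 23/2x - 2y + 3z + 2
  leading term xz: subtract (-15/2z)·g_2 from -15/2xz + 23/2x - 2y + 3z + 2 → -75/8z^2 + 23/2x - 2y + 159/8z + 2
  leading term z^2: no divisor's leading term divides it; move -75/8z^2 to the remainder.
  leading term x: subtract (23/2)·g_2 from 23/2x - 2y + 159/8z + 2 → -2y + 137/4z - 191/8
  leading term y: no divisor's leading term divides it; move -2y to the remainder.
  leading term z: no divisor's leading term divides it; move 137/4z to the remainder.
  leading term 1: no divisor's leading term divides it; move -191/8 to the remainder.
  normal form = -75/8z^2 - 2y + 137/4z - 191/8.
The normal form is nonzero, so p ∉ I. Since p minus its normal form lies in I, I + (p) = I + (r) where r = -75/8z^2 - 2y + 137/4z - 191/8; decide whether this ideal is the whole ring.
Run Buchberger on G together with r (pairs among the g_i already reduce to 0 since G is a Gröbner basis):
g_1 = yz - 37/25y - 131/100z + 179/100, LT = yz.
g_2 = x - 5/4z + 9/4, LT = x.
r = -75/8z^2 - 2y + 137/4z - 191/8, LT = z^2.

S(g_1,r): lcm = yz^2. S = -16/75y^2 + 163/75yz - 131/100z^2 - 191/75y + 179/100z.
  reduce S modulo (g_1, g_2, r):
  remainder -16/75y^2 + 356/375y - 93/625z - 1039/1875 ≠ 0; add m_4 = -16/75y^2 + 356/375y - 93/625z - 1039/1875 to the basis.

The other S-polynomials (S(g_1,g_2), S(g_2,r), S(g_1,m_4), S(g_2,m_4), S(r,m_4)) all reduce to 0 modulo the current basis, so we have a Gröbner basis.
Inter-reduce: drop elements whose leading term is divisible by another's, tail-reduce, and make monic.
Reduced Gröbner basis: {y^2 - 89/20y + 279/400z + 1039/400, yz - 37/25y - 131/100z + 179/100, z^2 + 16/75y - 274/75z + 191/75, x - 5/4z + 9/4}.
The reduced Gröbner basis of I + (p) is {y^2 - 89/20y + 279/400z + 1039/400, yz - 37/25y - 131/100z + 179/100, z^2 + 16/75y - 274/75z + 191/75, x - 5/4z + 9/4} ≠ {1}, a proper ideal, so the enlarged system stays consistent: p is independent of I, with normal form -75/8z^2 - 2y + 137/4z - 191/8.

-6x^2 - 2x - 2y + 3z + 2 is independent of I; its normal form modulo I is -75/8z^2 - 2y + 137/4z - 191/8.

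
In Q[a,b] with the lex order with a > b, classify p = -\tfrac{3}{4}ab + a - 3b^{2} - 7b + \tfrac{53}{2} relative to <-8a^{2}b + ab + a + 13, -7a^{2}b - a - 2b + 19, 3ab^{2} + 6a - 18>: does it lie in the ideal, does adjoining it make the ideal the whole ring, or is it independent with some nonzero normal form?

First compute the reduced Gröbner basis of I by Buchberger's algorithm.
f_1 = -8a^{2}b + ab + a + 13, LT = a^{2}b.
f_2 = -7a^{2}b - a - 2b + 19, LT = a^{2}b.
f_3 = 3ab^{2} + 6a - 18, LT = ab^{2}.

S(f_1,f_2): lcm = a^{2}b. S = -\tfrac{1}{8}ab - \tfrac{15}{56}a - \tfrac{2}{7}b + \tfrac{61}{56}.
  leading term ab: no divisor's leading term divides it; move -\tfrac{1}{8}ab to the remainder.
  leading term a: no divisor's leading term divides it; move -\tfrac{15}{56}a to the remainder.
  leading term b: no divisor's leading term divides it; move -\tfrac{2}{7}b to the remainder.
  leading term 1: no divisor's leading term divides it; move \tfrac{61}{56} to the remainder.
  remainder -\tfrac{1}{8}ab - \tfrac{15}{56}a - \tfrac{2}{7}b + \tfrac{61}{56} ≠ 0; add h_4 = -\tfrac{1}{8}ab - \tfrac{15}{56}a - \tfrac{2}{7}b + \tfrac{61}{56} to the basis.

S(f_1,f_3): lcm = a^{2}b^{2}. S = -2a^{2} - \tfrac{1}{8}ab^{2} - \tfrac{1}{8}ab + 6a - \tfrac{13}{8}b.
  leading term a^{2}: no divisor's leading term divides it; move -2a^{2} to the remainder.
  leading term ab^{2}: subtract (-\tfrac{1}{24})·f_3 from -\tfrac{1}{8}ab^{2} - \tfrac{1}{8}ab + 6a - \tfrac{13}{8}b → -\tfrac{1}{8}ab + \tfrac{25}{4}a - \tfrac{13}{8}b - \tfrac{3}{4}
  leading term ab: subtract (1)·h_4 from -\tfrac{1}{8}ab + \tfrac{25}{4}a - \tfrac{13}{8}b - \tfrac{3}{4} → \tfrac{365}{56}a - \tfrac{75}{56}b - \tfrac{103}{56}
  leading term a: no divisor's leading term divides it; move \tfrac{365}{56}a to the remainder.
  leading term b: no divisor's leading term divides it; move -\tfrac{75}{56}b to the remainder.
  leading term 1: no divisor's leading term divides it; move -\tfrac{103}{56} to the remainder.
  remainder -2a^{2} + \tfrac{365}{56}a - \tfrac{75}{56}b - \tfrac{103}{56} ≠ 0; add h_5 = -2a^{2} + \tfrac{365}{56}a - \tfrac{75}{56}b - \tfrac{103}{56} to the basis.

S(f_2,f_3): lcm = a^{2}b^{2}. S = -2a^{2} + \tfrac{1}{7}ab + 6a + \tfrac{2}{7}b^{2} - \tfrac{19}{7}b.
  leading term a^{2}: subtract (1)·h_5 from -2a^{2} + \tfrac{1}{7}ab + 6a + \tfrac{2}{7}b^{2} - \tfrac{19}{7}b → \tfrac{1}{7}ab - \tfrac{29}{56}a + \tfrac{2}{7}b^{2} - \tfrac{11}{8}b + \tfrac{103}{56}
  leading term ab: subtract (-\tfrac{8}{7})·h_4 from \tfrac{1}{7}ab - \tfrac{29}{56}a + \tfrac{2}{7}b^{2} - \tfrac{11}{8}b + \tfrac{103}{56} → -\tfrac{323}{392}a + \tfrac{2}{7}b^{2} - \tfrac{667}{392}b + \tfrac{1209}{392}
  leading term a: no divisor's leading term divides it; move -\tfrac{323}{392}a to the remainder.
  leading term b^{2}: no divisor's leading term divides it; move \tfrac{2}{7}b^{2} to the remainder.
  leading term b: no divisor's leading term divides it; move -\tfrac{667}{392}b to the remainder.
  leading term 1: no divisor's leading term divides it; move \tfrac{1209}{392} to the remainder.
  remainder -\tfrac{323}{392}a + \tfrac{2}{7}b^{2} - \tfrac{667}{392}b + \tfrac{1209}{392} ≠ 0; add h_6 = -\tfrac{323}{392}a + \tfrac{2}{7}b^{2} - \tfrac{667}{392}b + \tfrac{1209}{392} to the basis.

S(f_1,h_4): lcm = a^{2}b. S = -\tfrac{15}{7}a^{2} - \tfrac{135}{56}ab + \tfrac{481}{56}a - \tfrac{13}{8}.
  leading term a^{2}: subtract (\tfrac{15}{14})·h_5 from -\tfrac{15}{7}a^{2} - \tfrac{135}{56}ab + \tfrac{481}{56}a - \tfrac{13}{8} → -\tfrac{135}{56}ab + \tfrac{1259}{784}a + \tfrac{1125}{784}b + \tfrac{271}{784}
  leading term ab: subtract (\tfrac{135}{7})·h_4 from -\tfrac{135}{56}ab + \tfrac{1259}{784}a + \tfrac{1125}{784}b + \tfrac{271}{784} → \tfrac{5309}{784}a + \tfrac{5445}{784}b - \tfrac{16199}{784}
  leading term a: subtract (-\tfrac{5309}{646})·h_6 from \tfrac{5309}{784}a + \tfrac{5445}{784}b - \tfrac{16199}{784} → \tfrac{5309}{2261}b^{2} - \tfrac{15914}{2261}b + \tfrac{10592}{2261}
  leading term b^{2}: no divisor's leading term divides it; move \tfrac{5309}{2261}b^{2} to the remainder.
  leading term b: no divisor's leading term divides it; move -\tfrac{15914}{2261}b to the remainder.
  leading term 1: no divisor's leading term divides it; move \tfrac{10592}{2261} to the remainder.
  remainder \tfrac{5309}{2261}b^{2} - \tfrac{15914}{2261}b + \tfrac{10592}{2261} ≠ 0; add h_7 = \tfrac{5309}{2261}b^{2} - \tfrac{15914}{2261}b + \tfrac{10592}{2261} to the basis.

S(f_1,h_5): lcm = a^{2}b. S = \tfrac{351}{112}ab - \tfrac{1}{8}a - \tfrac{75}{112}b^{2} - \tfrac{103}{112}b - \tfrac{13}{8}.
  leading term ab: subtract (-\tfrac{351}{14})·h_4 from \tfrac{351}{112}ab - \tfrac{1}{8}a - \tfrac{75}{112}b^{2} - \tfrac{103}{112}b - \tfrac{13}{8} → -\tfrac{5363}{784}a - \tfrac{75}{112}b^{2} - \tfrac{6337}{784}b + \tfrac{20137}{784}
  leading term a: subtract (\tfrac{5363}{646})·h_6 from -\tfrac{5363}{784}a - \tfrac{75}{112}b^{2} - \tfrac{6337}{784}b + \tfrac{20137}{784} → -\tfrac{15719}{5168}b^{2} + \tfrac{15615}{2584}b + \tfrac{26}{323}
  leading term b^{2}: subtract (-\tfrac{110033}{84944})·h_7 from -\tfrac{15719}{5168}b^{2} + \tfrac{15615}{2584}b + \tfrac{26}{323} → -\tfrac{16322}{5309}b + \tfrac{32644}{5309}
  leading term b: no divisor's leading term divides it; move -\tfrac{16322}{5309}b to the remainder.
  leading term 1: no divisor's leading term divides it; move \tfrac{32644}{5309} to the remainder.
  remainder -\tfrac{16322}{5309}b + \tfrac{32644}{5309} ≠ 0; add h_8 = -\tfrac{16322}{5309}b + \tfrac{32644}{5309} to the basis.

The other S-polynomials (S(f_2,h_4), S(f_3,h_4), S(f_2,h_5), S(f_3,h_5), S(h_4,h_5), S(f_1,h_6), S(f_2,h_6), S(f_3,h_6), S(h_4,h_6), S(h_5,h_6), S(f_1,h_7), S(f_2,h_7), S(f_3,h_7), S(h_4,h_7), S(h_5,h_7), S(h_6,h_7), S(f_1,h_8), S(f_2,h_8), S(f_3,h_8), S(h_4,h_8), S(h_5,h_8), S(h_6,h_8), S(h_7,h_8)) all reduce to 0 modulo the current basis, so we have a Gröbner basis.
Inter-reduce: drop elements whose leading term is divisible by another's, tail-reduce, and make monic.
Reduced Gröbner basis: {a - 1, b - 2}.
Label its elements g_1 = a - 1, g_2 = b - 2.

Reduce p = -\tfrac{3}{4}ab + a - 3b^{2} - 7b + \tfrac{53}{2} modulo G:
  leading term ab: subtract (-\tfrac{3}{4}b)·g_1 from -\tfrac{3}{4}ab + a - 3b^{2} - 7b + \tfrac{53}{2} → a - 3b^{2} - \tfrac{31}{4}b + \tfrac{53}{2}
  leading term a: subtract (1)·g_1 from a - 3b^{2} - \tfrac{31}{4}b + \tfrac{53}{2} → -3b^{2} - \tfrac{31}{4}b + \tfrac{55}{2}
  leading term b^{2}: subtract (-3b)·g_2 from -3b^{2} - \tfrac{31}{4}b + \tfrac{55}{2} → -\tfrac{55}{4}b + \tfrac{55}{2}
  leading term b: subtract (-\tfrac{55}{4})·g_2 from -\tfrac{55}{4}b + \tfrac{55}{2} → 0
  normal form = 0.
Since the normal form is 0, p ∈ I.

-\tfrac{3}{4}ab + a - 3b^{2} - 7b + \tfrac{53}{2} lies in I (it reduces to 0).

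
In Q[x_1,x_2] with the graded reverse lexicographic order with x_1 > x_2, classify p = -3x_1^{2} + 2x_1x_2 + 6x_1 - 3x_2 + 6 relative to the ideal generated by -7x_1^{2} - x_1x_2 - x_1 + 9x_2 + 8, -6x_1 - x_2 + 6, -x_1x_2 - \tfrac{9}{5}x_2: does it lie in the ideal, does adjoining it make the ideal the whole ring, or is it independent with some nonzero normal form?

Adjoining -3x_1^{2} + 2x_1x_2 + 6x_1 - 3x_2 + 6 makes the ideal the whole ring: the system is inconsistent.

First compute the reduced Gröbner basis of I by Buchberger's algorithm.
f_1 = -7x_1^{2} - x_1x_2 - x_1 + 9x_2 + 8, LT = x_1^{2}.
f_2 = -6x_1 - x_2 + 6, LT = x_1.
f_3 = -x_1x_2 - \tfrac{9}{5}x_2, LT = x_1x_2.

S(f_1,f_2): lcm = x_1^{2}. S = -\tfrac{1}{42}x_1x_2 + \tfrac{8}{7}x_1 - \tfrac{9}{7}x_2 - \tfrac{8}{7}.
  leading term x_1x_2: subtract (\tfrac{1}{252}x_2)·f_2 from -\tfrac{1}{42}x_1x_2 + \tfrac{8}{7}x_1 - \tfrac{9}{7}x_2 - \tfrac{8}{7} → \tfrac{1}{252}x_2^{2} + \tfrac{8}{7}x_1 - \tfrac{55}{42}x_2 - \tfrac{8}{7}
  leading term x_2^{2}: no divisor's leading term divides it; move \tfrac{1}{252}x_2^{2} to the remainder.
  leading term x_1: subtract (-\tfrac{4}{21})·f_2 from \tfrac{8}{7}x_1 - \tfrac{55}{42}x_2 - \tfrac{8}{7} → -\tfrac{3}{2}x_2
  leading term x_2: no divisor's leading term divides it; move -\tfrac{3}{2}x_2 to the remainder.
  remainder \tfrac{1}{252}x_2^{2} - \tfrac{3}{2}x_2 ≠ 0; add h_4 = \tfrac{1}{252}x_2^{2} - \tfrac{3}{2}x_2 to the basis.

S(f_1,f_3): lcm = x_1^{2}x_2. S = \tfrac{1}{7}x_1x_2^{2} - \tfrac{58}{35}x_1x_2 - \tfrac{9}{7}x_2^{2} - \tfrac{8}{7}x_2.
  leading term x_1x_2^{2}: subtract (-\tfrac{1}{42}x_2^{2})·f_2 from \tfrac{1}{7}x_1x_2^{2} - \tfrac{58}{35}x_1x_2 - \tfrac{9}{7}x_2^{2} - \tfrac{8}{7}x_2 → -\tfrac{1}{42}x_2^{3} - \tfrac{58}{35}x_1x_2 - \tfrac{8}{7}x_2^{2} - \tfrac{8}{7}x_2
  leading term x_2^{3}: subtract (-6x_2)·h_4 from -\tfrac{1}{42}x_2^{3} - \tfrac{58}{35}x_1x_2 - \tfrac{8}{7}x_2^{2} - \tfrac{8}{7}x_2 → -\tfrac{58}{35}x_1x_2 - \tfrac{71}{7}x_2^{2} - \tfrac{8}{7}x_2
  leading term x_1x_2: subtract (\tfrac{29}{105}x_2)·f_2 from -\tfrac{58}{35}x_1x_2 - \tfrac{71}{7}x_2^{2} - \tfrac{8}{7}x_2 → -\tfrac{148}{15}x_2^{2} - \tfrac{14}{5}x_2
  leading term x_2^{2}: subtract (-\tfrac{12432}{5})·h_4 from -\tfrac{148}{15}x_2^{2} - \tfrac{14}{5}x_2 → -\tfrac{18662}{5}x_2
  leading term x_2: no divisor's leading term divides it; move -\tfrac{18662}{5}x_2 to the remainder.
  remainder -\tfrac{18662}{5}x_2 ≠ 0; add h_5 = -\tfrac{18662}{5}x_2 to the basis.

The other S-polynomials (S(f_2,f_3), S(f_1,h_4), S(f_2,h_4), S(f_3,h_4), S(f_1,h_5), S(f_2,h_5), S(f_3,h_5), S(h_4,h_5)) all reduce to 0 modulo the current basis, so we have a Gröbner basis.
Inter-reduce: drop elements whose leading term is divisible by another's, tail-reduce, and make monic.
Reduced Gröbner basis: {x_1 - 1, x_2}.
Label its elements g_1 = x_1 - 1, g_2 = x_2.

Reduce p = -3x_1^{2} + 2x_1x_2 + 6x_1 - 3x_2 + 6 modulo G:
  leading term x_1^{2}: subtract (-3x_1)·g_1 from -3x_1^{2} + 2x_1x_2 + 6x_1 - 3x_2 + 6 → 2x_1x_2 + 3x_1 - 3x_2 + 6
  leading term x_1x_2: subtract (2x_2)·g_1 from 2x_1x_2 + 3x_1 - 3x_2 + 6 → 3x_1 - x_2 + 6
  leading term x_1: subtract (3)·g_1 from 3x_1 - x_2 + 6 → -x_2 + 9
  leading term x_2: subtract (-1)·g_2 from -x_2 + 9 → 9
  leading term 1: no divisor's leading term divides it; move 9 to the remainder.
  normal form = 9.
The normal form is nonzero, so p ∉ I. Since p minus its normal form lies in I, I + (p) = I + (r) where r = 9; decide whether this ideal is the whole ring.
Here r = 9 is a nonzero constant, hence a unit: 1 ∈ I + (p), the Gröbner basis of I + (p) is {1}, and the enlarged system has no common solution — adjoining p is inconsistent.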